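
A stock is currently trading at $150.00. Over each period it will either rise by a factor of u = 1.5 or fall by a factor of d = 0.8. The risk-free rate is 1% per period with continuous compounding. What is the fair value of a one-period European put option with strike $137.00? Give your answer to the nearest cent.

Risk-neutral probability p = (e^0.01 − 0.8)/(1.5 − 0.8) = 0.2101/0.7000 = 0.3001
Terminal stock prices: S_u = 225, S_d = 120
Terminal payoffs (K − S): max(-88, 0) = 0, max(17, 0) = 17
Node 0 (S = 150): V_0 = e^(−0.01)·[0.3001·0.0000 + 0.6999·17.0000] = 11.7804

$11.78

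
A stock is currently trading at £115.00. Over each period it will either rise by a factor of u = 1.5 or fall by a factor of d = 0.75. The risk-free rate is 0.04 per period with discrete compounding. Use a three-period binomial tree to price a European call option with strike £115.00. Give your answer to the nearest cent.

Risk-neutral probability p = (1 + 0.04 − 0.75)/(1.5 − 0.75) = 0.2900/0.7500 = 0.3867
Terminal stock prices: S_uuu = 388.1, S_uud = 194.1, S_udd = 97.03, S_ddd = 48.52
Terminal payoffs (S − K): max(273.1, 0) = 273.1, max(79.06, 0) = 79.06, max(-17.97, 0) = 0, max(-66.48, 0) = 0
Node uu (S = 258.8): V_uu = 1/1.04·[0.3867·273.1250 + 0.6133·79.0625] = 148.1731
Node ud (S = 129.4): V_ud = 1/1.04·[0.3867·79.0625 + 0.6133·0.0000] = 29.3950
Node dd (S = 64.69): V_dd = 1/1.04·[0.3867·0.0000 + 0.6133·0.0000] = 0.0000
Node u (S = 172.5): V_u = 1/1.04·[0.3867·148.1731 + 0.6133·29.3950] = 72.4255
Node d (S = 86.25): V_d = 1/1.04·[0.3867·29.3950 + 0.6133·0.0000] = 10.9289
Node 0 (S = 115): V_0 = 1/1.04·[0.3867·72.4255 + 0.6133·10.9289] = 33.3727

£33.37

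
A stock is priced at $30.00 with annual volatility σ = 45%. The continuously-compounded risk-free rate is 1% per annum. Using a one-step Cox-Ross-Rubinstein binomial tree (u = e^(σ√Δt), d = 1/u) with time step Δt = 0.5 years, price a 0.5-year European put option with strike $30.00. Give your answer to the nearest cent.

$4.65

CRR parameters: u = e^(σ√Δt) = e^(0.45·√0.5) = 1.3746, d = 1/u = 0.7275
Per-period rate: rΔt = 0.01·0.5 = 0.005, so R = e^0.005 = 1.0050
Risk-neutral probability p = (e^0.005 − 0.7275)/(1.3746 − 0.7275) = 0.2776/0.6472 = 0.4289
Terminal stock prices: S_u = 41.24, S_d = 21.82
Terminal payoffs (K − S): max(-11.24, 0) = 0, max(8.176, 0) = 8.176
Node 0 (S = 30): V_0 = e^(−0.005)·[0.4289·0.0000 + 0.5711·8.1762] = 4.6465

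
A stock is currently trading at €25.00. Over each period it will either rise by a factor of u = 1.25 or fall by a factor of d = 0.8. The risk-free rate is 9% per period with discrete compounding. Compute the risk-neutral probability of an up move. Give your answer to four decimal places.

Risk-neutral probability p = (1 + 0.09 − 0.8)/(1.25 − 0.8) = 0.2900/0.4500 = 0.6444

p = 0.6444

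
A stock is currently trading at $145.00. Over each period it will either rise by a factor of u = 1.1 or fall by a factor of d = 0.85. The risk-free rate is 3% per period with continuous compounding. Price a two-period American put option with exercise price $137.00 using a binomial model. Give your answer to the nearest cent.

Risk-neutral probability p = (e^0.03 − 0.85)/(1.1 − 0.85) = 0.1805/0.2500 = 0.7218
Terminal stock prices: S_uu = 175.5, S_ud = 135.6, S_dd = 104.8
Terminal payoffs (K − S): max(-38.45, 0) = 0, max(1.425, 0) = 1.425, max(32.24, 0) = 32.24
Node u (S = 159.5): continuation = e^(−0.03)·[0.7218·0.0000 + 0.2782·1.4250] = 0.3847; exercise value = 0.0000 ≤ continuation, so V_u = 0.3847
Node d (S = 123.2): continuation = e^(−0.03)·[0.7218·1.4250 + 0.2782·32.2375] = 9.7010; exercise value = 13.7500 > continuation, so V_d = 13.7500 (exercise)
Node 0 (S = 145): continuation = e^(−0.03)·[0.7218·0.3847 + 0.2782·13.7500] = 3.9814; exercise value = 0.0000 ≤ continuation, so V_0 = 3.9814

$3.98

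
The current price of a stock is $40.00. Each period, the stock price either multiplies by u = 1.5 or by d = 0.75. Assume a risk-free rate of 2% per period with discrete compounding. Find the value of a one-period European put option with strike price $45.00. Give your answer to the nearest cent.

$9.41

Risk-neutral probability p = (1 + 0.02 − 0.75)/(1.5 − 0.75) = 0.2700/0.7500 = 0.3600
Terminal stock prices: S_u = 60, S_d = 30
Terminal payoffs (K − S): max(-15, 0) = 0, max(15, 0) = 15
Node 0 (S = 40): V_0 = 1/1.02·[0.3600·0.0000 + 0.6400·15.0000] = 9.4118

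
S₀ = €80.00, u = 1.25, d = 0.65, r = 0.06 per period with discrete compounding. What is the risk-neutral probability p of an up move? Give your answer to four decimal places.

Risk-neutral probability p = (1 + 0.06 − 0.65)/(1.25 − 0.65) = 0.4100/0.6000 = 0.6833

p = 0.6833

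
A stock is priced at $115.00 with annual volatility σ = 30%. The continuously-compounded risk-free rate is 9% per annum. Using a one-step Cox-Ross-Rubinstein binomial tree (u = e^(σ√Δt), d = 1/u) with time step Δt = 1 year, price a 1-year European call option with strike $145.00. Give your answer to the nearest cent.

CRR parameters: u = e^(σ√Δt) = e^(0.3·√1) = 1.3499, d = 1/u = 0.7408
Per-period rate: rΔt = 0.09·1 = 0.09, so R = e^0.09 = 1.0942
Risk-neutral probability p = (e^0.09 − 0.7408)/(1.3499 − 0.7408) = 0.3534/0.6090 = 0.5802
Terminal stock prices: S_u = 155.2, S_d = 85.19
Terminal payoffs (S − K): max(10.23, 0) = 10.23, max(-59.81, 0) = 0
Node 0 (S = 115): V_0 = e^(−0.09)·[0.5802·10.2338 + 0.4198·0.0000] = 5.4264

$5.43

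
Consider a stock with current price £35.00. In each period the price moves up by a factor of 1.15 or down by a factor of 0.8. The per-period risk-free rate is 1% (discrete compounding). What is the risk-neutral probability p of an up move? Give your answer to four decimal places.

Risk-neutral probability p = (1 + 0.01 − 0.8)/(1.15 − 0.8) = 0.2100/0.3500 = 0.6000

p = 0.6000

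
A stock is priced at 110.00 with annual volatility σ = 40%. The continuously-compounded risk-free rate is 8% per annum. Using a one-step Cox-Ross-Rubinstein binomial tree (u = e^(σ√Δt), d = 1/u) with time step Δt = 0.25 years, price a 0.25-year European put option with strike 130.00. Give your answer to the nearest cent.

19.56

CRR parameters: u = e^(σ√Δt) = e^(0.4·√0.25) = 1.2214, d = 1/u = 0.8187
Per-period rate: rΔt = 0.08·0.25 = 0.02, so R = e^0.02 = 1.0202
Risk-neutral probability p = (e^0.02 − 0.8187)/(1.2214 − 0.8187) = 0.2015/0.4027 = 0.5003
Terminal stock prices: S_u = 134.4, S_d = 90.06
Terminal payoffs (K − S): max(-4.354, 0) = 0, max(39.94, 0) = 39.94
Node 0 (S = 110): V_0 = e^(−0.02)·[0.5003·0.0000 + 0.4997·39.9396] = 19.5613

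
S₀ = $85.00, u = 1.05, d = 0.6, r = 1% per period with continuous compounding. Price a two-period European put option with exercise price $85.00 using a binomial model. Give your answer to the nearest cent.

$5.41

Risk-neutral probability p = (e^0.01 − 0.6)/(1.05 − 0.6) = 0.4101/0.4500 = 0.9112
Terminal stock prices: S_uu = 93.71, S_ud = 53.55, S_dd = 30.6
Terminal payoffs (K − S): max(-8.713, 0) = 0, max(31.45, 0) = 31.45, max(54.4, 0) = 54.4
Node u (S = 89.25): V_u = e^(−0.01)·[0.9112·0.0000 + 0.0888·31.4500] = 2.7643
Node d (S = 51): V_d = e^(−0.01)·[0.9112·31.4500 + 0.0888·54.4000] = 33.1542
Node 0 (S = 85): V_0 = e^(−0.01)·[0.9112·2.7643 + 0.0888·33.1542] = 5.4079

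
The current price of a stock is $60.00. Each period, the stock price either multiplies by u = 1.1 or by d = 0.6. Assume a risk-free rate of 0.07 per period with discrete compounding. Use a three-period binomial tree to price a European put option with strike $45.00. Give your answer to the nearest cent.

$0.37

Risk-neutral probability p = (1 + 0.07 − 0.6)/(1.1 − 0.6) = 0.4700/0.5000 = 0.9400
Terminal stock prices: S_uuu = 79.86, S_uud = 43.56, S_udd = 23.76, S_ddd = 12.96
Terminal payoffs (K − S): max(-34.86, 0) = 0, max(1.44, 0) = 1.44, max(21.24, 0) = 21.24, max(32.04, 0) = 32.04
Node uu (S = 72.6): V_uu = 1/1.07·[0.9400·0.0000 + 0.0600·1.4400] = 0.0807
Node ud (S = 39.6): V_ud = 1/1.07·[0.9400·1.4400 + 0.0600·21.2400] = 2.4561
Node dd (S = 21.6): V_dd = 1/1.07·[0.9400·21.2400 + 0.0600·32.0400] = 20.4561
Node u (S = 66): V_u = 1/1.07·[0.9400·0.0807 + 0.0600·2.4561] = 0.2087
Node d (S = 36): V_d = 1/1.07·[0.9400·2.4561 + 0.0600·20.4561] = 3.3047
Node 0 (S = 60): V_0 = 1/1.07·[0.9400·0.2087 + 0.0600·3.3047] = 0.3686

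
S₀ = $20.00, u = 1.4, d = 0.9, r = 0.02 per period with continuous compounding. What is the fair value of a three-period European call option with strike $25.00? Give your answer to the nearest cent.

$1.67

Risk-neutral probability p = (e^0.02 − 0.9)/(1.4 − 0.9) = 0.1202/0.5000 = 0.2404
Terminal stock prices: S_uuu = 54.88, S_uud = 35.28, S_udd = 22.68, S_ddd = 14.58
Terminal payoffs (S − K): max(29.88, 0) = 29.88, max(10.28, 0) = 10.28, max(-2.32, 0) = 0, max(-10.42, 0) = 0
Node uu (S = 39.2): V_uu = e^(−0.02)·[0.2404·29.8800 + 0.7596·10.2800] = 14.6950
Node ud (S = 25.2): V_ud = e^(−0.02)·[0.2404·10.2800 + 0.7596·0.0000] = 2.4224
Node dd (S = 16.2): V_dd = e^(−0.02)·[0.2404·0.0000 + 0.7596·0.0000] = 0.0000
Node u (S = 28): V_u = e^(−0.02)·[0.2404·14.6950 + 0.7596·2.4224] = 5.2664
Node d (S = 18): V_d = e^(−0.02)·[0.2404·2.4224 + 0.7596·0.0000] = 0.5708
Node 0 (S = 20): V_0 = e^(−0.02)·[0.2404·5.2664 + 0.7596·0.5708] = 1.6660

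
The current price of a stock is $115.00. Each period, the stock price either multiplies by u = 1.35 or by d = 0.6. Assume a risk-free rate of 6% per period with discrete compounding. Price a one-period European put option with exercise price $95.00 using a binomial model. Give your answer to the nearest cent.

$9.48

Risk-neutral probability p = (1 + 0.06 − 0.6)/(1.35 − 0.6) = 0.4600/0.7500 = 0.6133
Terminal stock prices: S_u = 155.2, S_d = 69
Terminal payoffs (K − S): max(-60.25, 0) = 0, max(26, 0) = 26
Node 0 (S = 115): V_0 = 1/1.06·[0.6133·0.0000 + 0.3867·26.0000] = 9.4843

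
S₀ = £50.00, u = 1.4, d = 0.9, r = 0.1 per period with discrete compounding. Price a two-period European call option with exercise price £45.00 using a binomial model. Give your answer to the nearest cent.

Risk-neutral probability p = (1 + 0.1 − 0.9)/(1.4 − 0.9) = 0.2000/0.5000 = 0.4000
Terminal stock prices: S_uu = 98, S_ud = 63, S_dd = 40.5
Terminal payoffs (S − K): max(53, 0) = 53, max(18, 0) = 18, max(-4.5, 0) = 0
Node u (S = 70): V_u = 1/1.1·[0.4000·53.0000 + 0.6000·18.0000] = 29.0909
Node d (S = 45): V_d = 1/1.1·[0.4000·18.0000 + 0.6000·0.0000] = 6.5455
Node 0 (S = 50): V_0 = 1/1.1·[0.4000·29.0909 + 0.6000·6.5455] = 14.1488

£14.15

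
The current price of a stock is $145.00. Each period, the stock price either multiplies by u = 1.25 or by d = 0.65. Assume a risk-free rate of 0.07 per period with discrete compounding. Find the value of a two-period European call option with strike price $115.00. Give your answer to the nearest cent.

Risk-neutral probability p = (1 + 0.07 − 0.65)/(1.25 − 0.65) = 0.4200/0.6000 = 0.7000
Terminal stock prices: S_uu = 226.6, S_ud = 117.8, S_dd = 61.26
Terminal payoffs (S − K): max(111.6, 0) = 111.6, max(2.812, 0) = 2.812, max(-53.74, 0) = 0
Node u (S = 181.2): V_u = 1/1.07·[0.7000·111.5625 + 0.3000·2.8125] = 73.7734
Node d (S = 94.25): V_d = 1/1.07·[0.7000·2.8125 + 0.3000·0.0000] = 1.8400
Node 0 (S = 145): V_0 = 1/1.07·[0.7000·73.7734 + 0.3000·1.8400] = 48.7788

$48.78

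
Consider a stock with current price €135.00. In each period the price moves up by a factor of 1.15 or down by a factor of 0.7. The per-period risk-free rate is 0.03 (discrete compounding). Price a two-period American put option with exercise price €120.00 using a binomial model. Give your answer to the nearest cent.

Risk-neutral probability p = (1 + 0.03 − 0.7)/(1.15 − 0.7) = 0.3300/0.4500 = 0.7333
Terminal stock prices: S_uu = 178.5, S_ud = 108.7, S_dd = 66.15
Terminal payoffs (K − S): max(-58.54, 0) = 0, max(11.33, 0) = 11.33, max(53.85, 0) = 53.85
Node u (S = 155.2): continuation = 1/1.03·[0.7333·0.0000 + 0.2667·11.3250] = 2.9320; exercise value = 0.0000 ≤ continuation, so V_u = 2.9320
Node d (S = 94.5): continuation = 1/1.03·[0.7333·11.3250 + 0.2667·53.8500] = 22.0049; exercise value = 25.5000 > continuation, so V_d = 25.5000 (exercise)
Node 0 (S = 135): continuation = 1/1.03·[0.7333·2.9320 + 0.2667·25.5000] = 8.6895; exercise value = 0.0000 ≤ continuation, so V_0 = 8.6895

€8.69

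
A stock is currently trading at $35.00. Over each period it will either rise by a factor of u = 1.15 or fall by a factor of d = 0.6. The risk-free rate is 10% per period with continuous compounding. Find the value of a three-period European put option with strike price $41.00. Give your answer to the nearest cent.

$2.39

Risk-neutral probability p = (e^0.1 − 0.6)/(1.15 − 0.6) = 0.5052/0.5500 = 0.9185
Terminal stock prices: S_uuu = 53.23, S_uud = 27.77, S_udd = 14.49, S_ddd = 7.56
Terminal payoffs (K − S): max(-12.23, 0) = 0, max(13.23, 0) = 13.23, max(26.51, 0) = 26.51, max(33.44, 0) = 33.44
Node uu (S = 46.29): V_uu = e^(−0.1)·[0.9185·0.0000 + 0.0815·13.2275] = 0.9755
Node ud (S = 24.15): V_ud = e^(−0.1)·[0.9185·13.2275 + 0.0815·26.5100] = 12.9483
Node dd (S = 12.6): V_dd = e^(−0.1)·[0.9185·26.5100 + 0.0815·33.4400] = 24.4983
Node u (S = 40.25): V_u = e^(−0.1)·[0.9185·0.9755 + 0.0815·12.9483] = 1.7657
Node d (S = 21): V_d = e^(−0.1)·[0.9185·12.9483 + 0.0815·24.4983] = 12.5680
Node 0 (S = 35): V_0 = e^(−0.1)·[0.9185·1.7657 + 0.0815·12.5680] = 2.3944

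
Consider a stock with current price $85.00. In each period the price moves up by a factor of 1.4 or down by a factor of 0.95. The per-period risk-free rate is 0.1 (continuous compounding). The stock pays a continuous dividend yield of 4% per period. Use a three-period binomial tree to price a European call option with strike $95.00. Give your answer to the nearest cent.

$11.97

Per-period risk-free factor R = e^0.1 = 1.1052; dividend-adjusted growth = e^(0.1−0.04) = 1.0618.
Risk-neutral probability p = (1.0618 − 0.95)/(1.4 − 0.95) = 0.1118/0.4500 = 0.2485
Terminal stock prices: S_uuu = 233.2, S_uud = 158.3, S_udd = 107.4, S_ddd = 72.88
Terminal payoffs (S − K): max(138.2, 0) = 138.2, max(63.27, 0) = 63.27, max(12.4, 0) = 12.4, max(-22.12, 0) = 0
Node uu (S = 166.6): V_uu = e^(−0.1)·[0.2485·138.2400 + 0.7515·63.2700] = 74.1080
Node ud (S = 113): V_ud = e^(−0.1)·[0.2485·63.2700 + 0.7515·12.3975] = 22.6577
Node dd (S = 76.71): V_dd = e^(−0.1)·[0.2485·12.3975 + 0.7515·0.0000] = 2.7879
Node u (S = 119): V_u = e^(−0.1)·[0.2485·74.1080 + 0.7515·22.6577] = 32.0714
Node d (S = 80.75): V_d = e^(−0.1)·[0.2485·22.6577 + 0.7515·2.7879] = 6.9908
Node 0 (S = 85): V_0 = e^(−0.1)·[0.2485·32.0714 + 0.7515·6.9908] = 11.9656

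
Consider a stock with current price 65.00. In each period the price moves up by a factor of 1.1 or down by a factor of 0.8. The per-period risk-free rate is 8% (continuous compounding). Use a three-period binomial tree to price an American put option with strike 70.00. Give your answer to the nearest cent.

Risk-neutral probability p = (e^0.08 − 0.8)/(1.1 − 0.8) = 0.2833/0.3000 = 0.9443
Terminal stock prices: S_uuu = 86.52, S_uud = 62.92, S_udd = 45.76, S_ddd = 33.28
Terminal payoffs (K − S): max(-16.52, 0) = 0, max(7.08, 0) = 7.08, max(24.24, 0) = 24.24, max(36.72, 0) = 36.72
Node uu (S = 78.65): continuation = e^(−0.08)·[0.9443·0.0000 + 0.0557·7.0800] = 0.3641; exercise value = 0.0000 ≤ continuation, so V_uu = 0.3641
Node ud (S = 57.2): continuation = e^(−0.08)·[0.9443·7.0800 + 0.0557·24.2400] = 7.4181; exercise value = 12.8000 > continuation, so V_ud = 12.8000 (exercise)
Node dd (S = 41.6): continuation = e^(−0.08)·[0.9443·24.2400 + 0.0557·36.7200] = 23.0181; exercise value = 28.4000 > continuation, so V_dd = 28.4000 (exercise)
Node u (S = 71.5): continuation = e^(−0.08)·[0.9443·0.3641 + 0.0557·12.8000] = 0.9756; exercise value = 0.0000 ≤ continuation, so V_u = 0.9756
Node d (S = 52): continuation = e^(−0.08)·[0.9443·12.8000 + 0.0557·28.4000] = 12.6181; exercise value = 18.0000 > continuation, so V_d = 18.0000 (exercise)
Node 0 (S = 65): continuation = e^(−0.08)·[0.9443·0.9756 + 0.0557·18.0000] = 1.7761; exercise value = 5.0000 > continuation, so V_0 = 5.0000 (exercise)

5.00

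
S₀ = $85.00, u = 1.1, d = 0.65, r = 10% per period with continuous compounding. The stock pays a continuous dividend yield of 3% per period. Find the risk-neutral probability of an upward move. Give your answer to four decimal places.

Per-period risk-free factor R = e^0.1 = 1.1052; dividend-adjusted growth = e^(0.1−0.03) = 1.0725.
Risk-neutral probability p = (1.0725 − 0.65)/(1.1 − 0.65) = 0.4225/0.4500 = 0.9389

p = 0.9389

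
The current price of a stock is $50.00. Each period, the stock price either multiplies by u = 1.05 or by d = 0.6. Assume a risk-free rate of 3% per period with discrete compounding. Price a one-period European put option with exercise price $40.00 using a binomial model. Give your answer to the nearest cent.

Risk-neutral probability p = (1 + 0.03 − 0.6)/(1.05 − 0.6) = 0.4300/0.4500 = 0.9556
Terminal stock prices: S_u = 52.5, S_d = 30
Terminal payoffs (K − S): max(-12.5, 0) = 0, max(10, 0) = 10
Node 0 (S = 50): V_0 = 1/1.03·[0.9556·0.0000 + 0.0444·10.0000] = 0.4315

$0.43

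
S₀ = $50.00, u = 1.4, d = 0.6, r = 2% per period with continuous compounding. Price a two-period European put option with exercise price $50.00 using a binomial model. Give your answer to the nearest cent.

$10.76

Risk-neutral probability p = (e^0.02 − 0.6)/(1.4 − 0.6) = 0.4202/0.8000 = 0.5253
Terminal stock prices: S_uu = 98, S_ud = 42, S_dd = 18
Terminal payoffs (K − S): max(-48, 0) = 0, max(8, 0) = 8, max(32, 0) = 32
Node u (S = 70): V_u = e^(−0.02)·[0.5253·0.0000 + 0.4747·8.0000] = 3.7228
Node d (S = 30): V_d = e^(−0.02)·[0.5253·8.0000 + 0.4747·32.0000] = 19.0099
Node 0 (S = 50): V_0 = e^(−0.02)·[0.5253·3.7228 + 0.4747·19.0099] = 10.7629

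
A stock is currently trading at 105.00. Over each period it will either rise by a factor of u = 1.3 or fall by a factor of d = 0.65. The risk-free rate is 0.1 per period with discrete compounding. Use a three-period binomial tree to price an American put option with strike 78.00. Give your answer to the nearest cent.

4.63

Risk-neutral probability p = (1 + 0.1 − 0.65)/(1.3 − 0.65) = 0.4500/0.6500 = 0.6923
Terminal stock prices: S_uuu = 230.7, S_uud = 115.3, S_udd = 57.67, S_ddd = 28.84
Terminal payoffs (K − S): max(-152.7, 0) = 0, max(-37.34, 0) = 0, max(20.33, 0) = 20.33, max(49.16, 0) = 49.16
Node uu (S = 177.5): continuation = 1/1.1·[0.6923·0.0000 + 0.3077·0.0000] = 0.0000; exercise value = 0.0000 ≤ continuation, so V_uu = 0.0000
Node ud (S = 88.73): continuation = 1/1.1·[0.6923·0.0000 + 0.3077·20.3287] = 5.6864; exercise value = 0.0000 ≤ continuation, so V_ud = 5.6864
Node dd (S = 44.36): continuation = 1/1.1·[0.6923·20.3287 + 0.3077·49.1644] = 26.5466; exercise value = 33.6375 > continuation, so V_dd = 33.6375 (exercise)
Node u (S = 136.5): continuation = 1/1.1·[0.6923·0.0000 + 0.3077·5.6864] = 1.5906; exercise value = 0.0000 ≤ continuation, so V_u = 1.5906
Node d (S = 68.25): continuation = 1/1.1·[0.6923·5.6864 + 0.3077·33.6375] = 12.9879; exercise value = 9.7500 ≤ continuation, so V_d = 12.9879
Node 0 (S = 105): continuation = 1/1.1·[0.6923·1.5906 + 0.3077·12.9879] = 4.6341; exercise value = 0.0000 ≤ continuation, so V_0 = 4.6341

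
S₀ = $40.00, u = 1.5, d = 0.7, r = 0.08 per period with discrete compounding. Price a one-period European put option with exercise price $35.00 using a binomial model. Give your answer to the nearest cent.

$3.40

Risk-neutral probability p = (1 + 0.08 − 0.7)/(1.5 − 0.7) = 0.3800/0.8000 = 0.4750
Terminal stock prices: S_u = 60, S_d = 28
Terminal payoffs (K − S): max(-25, 0) = 0, max(7, 0) = 7
Node 0 (S = 40): V_0 = 1/1.08·[0.4750·0.0000 + 0.5250·7.0000] = 3.4028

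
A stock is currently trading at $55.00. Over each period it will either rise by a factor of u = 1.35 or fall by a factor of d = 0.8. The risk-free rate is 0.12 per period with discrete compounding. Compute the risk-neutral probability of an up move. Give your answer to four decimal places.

p = 0.5818

Risk-neutral probability p = (1 + 0.12 − 0.8)/(1.35 − 0.8) = 0.3200/0.5500 = 0.5818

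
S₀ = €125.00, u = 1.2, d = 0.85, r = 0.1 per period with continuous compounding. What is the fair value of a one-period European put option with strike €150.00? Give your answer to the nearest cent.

Risk-neutral probability p = (e^0.1 − 0.85)/(1.2 − 0.85) = 0.2552/0.3500 = 0.7291
Terminal stock prices: S_u = 150, S_d = 106.2
Terminal payoffs (K − S): max(0, 0) = 0, max(43.75, 0) = 43.75
Node 0 (S = 125): V_0 = e^(−0.1)·[0.7291·0.0000 + 0.2709·43.7500] = 10.7256

€10.73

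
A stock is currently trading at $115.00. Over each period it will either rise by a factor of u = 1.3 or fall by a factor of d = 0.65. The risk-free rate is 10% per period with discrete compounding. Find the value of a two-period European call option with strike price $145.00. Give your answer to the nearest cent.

$19.55

Risk-neutral probability p = (1 + 0.1 − 0.65)/(1.3 − 0.65) = 0.4500/0.6500 = 0.6923
Terminal stock prices: S_uu = 194.4, S_ud = 97.17, S_dd = 48.59
Terminal payoffs (S − K): max(49.35, 0) = 49.35, max(-47.83, 0) = 0, max(-96.41, 0) = 0
Node u (S = 149.5): V_u = 1/1.1·[0.6923·49.3500 + 0.3077·0.0000] = 31.0594
Node d (S = 74.75): V_d = 1/1.1·[0.6923·0.0000 + 0.3077·0.0000] = 0.0000
Node 0 (S = 115): V_0 = 1/1.1·[0.6923·31.0594 + 0.3077·0.0000] = 19.5479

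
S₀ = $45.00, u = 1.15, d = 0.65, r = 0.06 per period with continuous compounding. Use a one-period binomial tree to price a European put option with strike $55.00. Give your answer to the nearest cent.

$6.80

Risk-neutral probability p = (e^0.06 − 0.65)/(1.15 − 0.65) = 0.4118/0.5000 = 0.8237
Terminal stock prices: S_u = 51.75, S_d = 29.25
Terminal payoffs (K − S): max(3.25, 0) = 3.25, max(25.75, 0) = 25.75
Node 0 (S = 45): V_0 = e^(−0.06)·[0.8237·3.2500 + 0.1763·25.7500] = 6.7970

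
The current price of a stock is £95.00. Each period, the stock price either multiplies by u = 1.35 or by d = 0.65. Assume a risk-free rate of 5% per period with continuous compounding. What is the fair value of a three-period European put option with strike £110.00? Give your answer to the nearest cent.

£20.66

Risk-neutral probability p = (e^0.05 − 0.65)/(1.35 − 0.65) = 0.4013/0.7000 = 0.5732
Terminal stock prices: S_uuu = 233.7, S_uud = 112.5, S_udd = 54.19, S_ddd = 26.09
Terminal payoffs (K − S): max(-123.7, 0) = 0, max(-2.539, 0) = 0, max(55.81, 0) = 55.81, max(83.91, 0) = 83.91
Node uu (S = 173.1): V_uu = e^(−0.05)·[0.5732·0.0000 + 0.4268·0.0000] = 0.0000
Node ud (S = 83.36): V_ud = e^(−0.05)·[0.5732·0.0000 + 0.4268·55.8144] = 22.6574
Node dd (S = 40.14): V_dd = e^(−0.05)·[0.5732·55.8144 + 0.4268·83.9106] = 64.4977
Node u (S = 128.2): V_u = e^(−0.05)·[0.5732·0.0000 + 0.4268·22.6574] = 9.1976
Node d (S = 61.75): V_d = e^(−0.05)·[0.5732·22.6574 + 0.4268·64.4977] = 38.5372
Node 0 (S = 95): V_0 = e^(−0.05)·[0.5732·9.1976 + 0.4268·38.5372] = 20.6592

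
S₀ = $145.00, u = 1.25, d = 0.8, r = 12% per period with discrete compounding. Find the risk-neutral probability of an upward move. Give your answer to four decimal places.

Risk-neutral probability p = (1 + 0.12 − 0.8)/(1.25 − 0.8) = 0.3200/0.4500 = 0.7111

p = 0.7111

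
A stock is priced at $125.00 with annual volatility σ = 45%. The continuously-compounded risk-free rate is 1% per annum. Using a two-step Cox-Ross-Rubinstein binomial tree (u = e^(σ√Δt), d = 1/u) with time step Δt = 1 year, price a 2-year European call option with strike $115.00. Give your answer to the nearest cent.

$34.91

CRR parameters: u = e^(σ√Δt) = e^(0.45·√1) = 1.5683, d = 1/u = 0.6376
Per-period rate: rΔt = 0.01·1 = 0.01, so R = e^0.01 = 1.0101
Risk-neutral probability p = (e^0.01 − 0.6376)/(1.5683 − 0.6376) = 0.3724/0.9307 = 0.4002
Terminal stock prices: S_uu = 307.5, S_ud = 125, S_dd = 50.82
Terminal payoffs (S − K): max(192.5, 0) = 192.5, max(10, 0) = 10, max(-64.18, 0) = 0
Node u (S = 196): V_u = e^(−0.01)·[0.4002·192.4504 + 0.5998·10.0000] = 82.1833
Node d (S = 79.7): V_d = e^(−0.01)·[0.4002·10.0000 + 0.5998·0.0000] = 3.9618
Node 0 (S = 125): V_0 = e^(−0.01)·[0.4002·82.1833 + 0.5998·3.9618] = 34.9120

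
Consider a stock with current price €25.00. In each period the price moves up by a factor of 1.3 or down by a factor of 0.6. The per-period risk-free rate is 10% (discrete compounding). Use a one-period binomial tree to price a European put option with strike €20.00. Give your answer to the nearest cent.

Risk-neutral probability p = (1 + 0.1 − 0.6)/(1.3 − 0.6) = 0.5000/0.7000 = 0.7143
Terminal stock prices: S_u = 32.5, S_d = 15
Terminal payoffs (K − S): max(-12.5, 0) = 0, max(5, 0) = 5
Node 0 (S = 25): V_0 = 1/1.1·[0.7143·0.0000 + 0.2857·5.0000] = 1.2987

€1.30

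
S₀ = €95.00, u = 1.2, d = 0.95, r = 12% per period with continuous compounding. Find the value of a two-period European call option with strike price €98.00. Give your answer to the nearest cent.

€18.72

Risk-neutral probability p = (e^0.12 − 0.95)/(1.2 − 0.95) = 0.1775/0.2500 = 0.7100
Terminal stock prices: S_uu = 136.8, S_ud = 108.3, S_dd = 85.74
Terminal payoffs (S − K): max(38.8, 0) = 38.8, max(10.3, 0) = 10.3, max(-12.26, 0) = 0
Node u (S = 114): V_u = e^(−0.12)·[0.7100·38.8000 + 0.2900·10.3000] = 27.0818
Node d (S = 90.25): V_d = e^(−0.12)·[0.7100·10.3000 + 0.2900·0.0000] = 6.4859
Node 0 (S = 95): V_0 = e^(−0.12)·[0.7100·27.0818 + 0.2900·6.4859] = 18.7218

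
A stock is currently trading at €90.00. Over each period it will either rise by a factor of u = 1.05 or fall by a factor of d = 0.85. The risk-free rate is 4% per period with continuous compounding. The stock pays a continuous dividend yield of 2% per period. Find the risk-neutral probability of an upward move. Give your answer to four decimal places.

p = 0.8510

Per-period risk-free factor R = e^0.04 = 1.0408; dividend-adjusted growth = e^(0.04−0.02) = 1.0202.
Risk-neutral probability p = (1.0202 − 0.85)/(1.05 − 0.85) = 0.1702/0.2000 = 0.8510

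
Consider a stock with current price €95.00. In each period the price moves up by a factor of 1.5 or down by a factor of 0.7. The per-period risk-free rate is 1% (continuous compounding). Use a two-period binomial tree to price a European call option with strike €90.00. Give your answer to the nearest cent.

€22.76

Risk-neutral probability p = (e^0.01 − 0.7)/(1.5 − 0.7) = 0.3101/0.8000 = 0.3876
Terminal stock prices: S_uu = 213.8, S_ud = 99.75, S_dd = 46.55
Terminal payoffs (S − K): max(123.8, 0) = 123.8, max(9.75, 0) = 9.75, max(-43.45, 0) = 0
Node u (S = 142.5): V_u = e^(−0.01)·[0.3876·123.7500 + 0.6124·9.7500] = 53.3955
Node d (S = 66.5): V_d = e^(−0.01)·[0.3876·9.7500 + 0.6124·0.0000] = 3.7411
Node 0 (S = 95): V_0 = e^(−0.01)·[0.3876·53.3955 + 0.6124·3.7411] = 22.7566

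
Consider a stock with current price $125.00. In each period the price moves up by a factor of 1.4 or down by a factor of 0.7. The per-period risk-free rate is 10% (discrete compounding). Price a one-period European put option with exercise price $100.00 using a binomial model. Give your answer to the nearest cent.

Risk-neutral probability p = (1 + 0.1 − 0.7)/(1.4 − 0.7) = 0.4000/0.7000 = 0.5714
Terminal stock prices: S_u = 175, S_d = 87.5
Terminal payoffs (K − S): max(-75, 0) = 0, max(12.5, 0) = 12.5
Node 0 (S = 125): V_0 = 1/1.1·[0.5714·0.0000 + 0.4286·12.5000] = 4.8701

$4.87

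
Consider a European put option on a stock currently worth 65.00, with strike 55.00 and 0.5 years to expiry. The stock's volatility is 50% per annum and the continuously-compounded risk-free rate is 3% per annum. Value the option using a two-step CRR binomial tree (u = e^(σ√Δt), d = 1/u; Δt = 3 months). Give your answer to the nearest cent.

4.60

CRR parameters: u = e^(σ√Δt) = e^(0.5·√0.25) = 1.2840, d = 1/u = 0.7788
Per-period rate: rΔt = 0.03·0.25 = 0.0075, so R = e^0.0075 = 1.0075
Risk-neutral probability p = (e^0.0075 − 0.7788)/(1.2840 − 0.7788) = 0.2287/0.5052 = 0.4527
Terminal stock prices: S_uu = 107.2, S_ud = 65, S_dd = 39.42
Terminal payoffs (K − S): max(-52.17, 0) = 0, max(-10, 0) = 0, max(15.58, 0) = 15.58
Node u (S = 83.46): V_u = e^(−0.0075)·[0.4527·0.0000 + 0.5473·0.0000] = 0.0000
Node d (S = 50.62): V_d = e^(−0.0075)·[0.4527·0.0000 + 0.5473·15.5755] = 8.4604
Node 0 (S = 65): V_0 = e^(−0.0075)·[0.4527·0.0000 + 0.5473·8.4604] = 4.5956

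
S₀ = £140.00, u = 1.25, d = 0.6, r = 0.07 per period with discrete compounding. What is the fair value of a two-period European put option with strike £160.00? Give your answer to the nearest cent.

Risk-neutral probability p = (1 + 0.07 − 0.6)/(1.25 − 0.6) = 0.4700/0.6500 = 0.7231
Terminal stock prices: S_uu = 218.8, S_ud = 105, S_dd = 50.4
Terminal payoffs (K − S): max(-58.75, 0) = 0, max(55, 0) = 55, max(109.6, 0) = 109.6
Node u (S = 175): V_u = 1/1.07·[0.7231·0.0000 + 0.2769·55.0000] = 14.2344
Node d (S = 84): V_d = 1/1.07·[0.7231·55.0000 + 0.2769·109.6000] = 65.5327
Node 0 (S = 140): V_0 = 1/1.07·[0.7231·14.2344 + 0.2769·65.5327] = 26.5795

£26.58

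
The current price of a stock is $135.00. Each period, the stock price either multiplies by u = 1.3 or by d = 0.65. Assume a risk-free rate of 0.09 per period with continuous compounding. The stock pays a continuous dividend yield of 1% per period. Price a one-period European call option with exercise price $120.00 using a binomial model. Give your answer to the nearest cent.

Per-period risk-free factor R = e^0.09 = 1.0942; dividend-adjusted growth = e^(0.09−0.01) = 1.0833.
Risk-neutral probability p = (1.0833 − 0.65)/(1.3 − 0.65) = 0.4333/0.6500 = 0.6666
Terminal stock prices: S_u = 175.5, S_d = 87.75
Terminal payoffs (S − K): max(55.5, 0) = 55.5, max(-32.25, 0) = 0
Node 0 (S = 135): V_0 = e^(−0.09)·[0.6666·55.5000 + 0.3334·0.0000] = 33.8118

$33.81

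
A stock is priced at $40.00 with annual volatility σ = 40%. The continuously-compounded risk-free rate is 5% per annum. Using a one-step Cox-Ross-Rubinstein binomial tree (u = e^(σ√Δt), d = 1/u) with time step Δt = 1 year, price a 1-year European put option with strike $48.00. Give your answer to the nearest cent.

CRR parameters: u = e^(σ√Δt) = e^(0.4·√1) = 1.4918, d = 1/u = 0.6703
Per-period rate: rΔt = 0.05·1 = 0.05, so R = e^0.05 = 1.0513
Risk-neutral probability p = (e^0.05 − 0.6703)/(1.4918 − 0.6703) = 0.3810/0.8215 = 0.4637
Terminal stock prices: S_u = 59.67, S_d = 26.81
Terminal payoffs (K − S): max(-11.67, 0) = 0, max(21.19, 0) = 21.19
Node 0 (S = 40): V_0 = e^(−0.05)·[0.4637·0.0000 + 0.5363·21.1872] = 10.8081

$10.81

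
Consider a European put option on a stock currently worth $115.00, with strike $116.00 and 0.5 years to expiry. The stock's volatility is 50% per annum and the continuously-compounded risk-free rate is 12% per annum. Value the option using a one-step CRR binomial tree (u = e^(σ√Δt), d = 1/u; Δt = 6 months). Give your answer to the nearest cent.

CRR parameters: u = e^(σ√Δt) = e^(0.5·√0.5) = 1.4241, d = 1/u = 0.7022
Per-period rate: rΔt = 0.12·0.5 = 0.06, so R = e^0.06 = 1.0618
Risk-neutral probability p = (e^0.06 − 0.7022)/(1.4241 − 0.7022) = 0.3596/0.7219 = 0.4982
Terminal stock prices: S_u = 163.8, S_d = 80.75
Terminal payoffs (K − S): max(-47.77, 0) = 0, max(35.25, 0) = 35.25
Node 0 (S = 115): V_0 = e^(−0.06)·[0.4982·0.0000 + 0.5018·35.2483] = 16.6584

$16.66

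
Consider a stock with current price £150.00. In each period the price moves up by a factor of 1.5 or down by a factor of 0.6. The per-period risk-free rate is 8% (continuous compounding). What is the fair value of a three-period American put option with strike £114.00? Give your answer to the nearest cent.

£16.94

Risk-neutral probability p = (e^0.08 − 0.6)/(1.5 − 0.6) = 0.4833/0.9000 = 0.5370
Terminal stock prices: S_uuu = 506.2, S_uud = 202.5, S_udd = 81, S_ddd = 32.4
Terminal payoffs (K − S): max(-392.2, 0) = 0, max(-88.5, 0) = 0, max(33, 0) = 33, max(81.6, 0) = 81.6
Node uu (S = 337.5): continuation = e^(−0.08)·[0.5370·0.0000 + 0.4630·0.0000] = 0.0000; exercise value = 0.0000 ≤ continuation, so V_uu = 0.0000
Node ud (S = 135): continuation = e^(−0.08)·[0.5370·0.0000 + 0.4630·33.0000] = 14.1047; exercise value = 0.0000 ≤ continuation, so V_ud = 14.1047
Node dd (S = 54): continuation = e^(−0.08)·[0.5370·33.0000 + 0.4630·81.6000] = 51.2353; exercise value = 60.0000 > continuation, so V_dd = 60.0000 (exercise)
Node u (S = 225): continuation = e^(−0.08)·[0.5370·0.0000 + 0.4630·14.1047] = 6.0286; exercise value = 0.0000 ≤ continuation, so V_u = 6.0286
Node d (S = 90): continuation = e^(−0.08)·[0.5370·14.1047 + 0.4630·60.0000] = 32.6367; exercise value = 24.0000 ≤ continuation, so V_d = 32.6367
Node 0 (S = 150): continuation = e^(−0.08)·[0.5370·6.0286 + 0.4630·32.6367] = 16.9378; exercise value = 0.0000 ≤ continuation, so V_0 = 16.9378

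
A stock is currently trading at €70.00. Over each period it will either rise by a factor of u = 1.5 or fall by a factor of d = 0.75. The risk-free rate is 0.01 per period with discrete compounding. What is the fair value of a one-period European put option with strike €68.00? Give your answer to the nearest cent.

€10.03

Risk-neutral probability p = (1 + 0.01 − 0.75)/(1.5 − 0.75) = 0.2600/0.7500 = 0.3467
Terminal stock prices: S_u = 105, S_d = 52.5
Terminal payoffs (K − S): max(-37, 0) = 0, max(15.5, 0) = 15.5
Node 0 (S = 70): V_0 = 1/1.01·[0.3467·0.0000 + 0.6533·15.5000] = 10.0264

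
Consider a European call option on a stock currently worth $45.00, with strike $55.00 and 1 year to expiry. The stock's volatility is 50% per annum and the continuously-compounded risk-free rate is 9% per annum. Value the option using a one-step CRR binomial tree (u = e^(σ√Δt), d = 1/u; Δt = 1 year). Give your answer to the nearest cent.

$8.21

CRR parameters: u = e^(σ√Δt) = e^(0.5·√1) = 1.6487, d = 1/u = 0.6065
Per-period rate: rΔt = 0.09·1 = 0.09, so R = e^0.09 = 1.0942
Risk-neutral probability p = (e^0.09 − 0.6065)/(1.6487 − 0.6065) = 0.4876/1.0422 = 0.4679
Terminal stock prices: S_u = 74.19, S_d = 27.29
Terminal payoffs (S − K): max(19.19, 0) = 19.19, max(-27.71, 0) = 0
Node 0 (S = 45): V_0 = e^(−0.09)·[0.4679·19.1925 + 0.5321·0.0000] = 8.2073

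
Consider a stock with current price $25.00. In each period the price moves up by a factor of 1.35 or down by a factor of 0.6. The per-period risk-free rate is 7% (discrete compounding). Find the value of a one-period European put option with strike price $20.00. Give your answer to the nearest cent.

$1.74

Risk-neutral probability p = (1 + 0.07 − 0.6)/(1.35 − 0.6) = 0.4700/0.7500 = 0.6267
Terminal stock prices: S_u = 33.75, S_d = 15
Terminal payoffs (K − S): max(-13.75, 0) = 0, max(5, 0) = 5
Node 0 (S = 25): V_0 = 1/1.07·[0.6267·0.0000 + 0.3733·5.0000] = 1.7445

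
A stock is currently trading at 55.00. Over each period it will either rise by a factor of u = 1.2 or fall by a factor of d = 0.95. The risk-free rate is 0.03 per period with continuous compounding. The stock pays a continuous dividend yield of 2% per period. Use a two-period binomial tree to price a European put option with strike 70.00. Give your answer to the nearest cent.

13.58

Per-period risk-free factor R = e^0.03 = 1.0305; dividend-adjusted growth = e^(0.03−0.02) = 1.0101.
Risk-neutral probability p = (1.0101 − 0.95)/(1.2 − 0.95) = 0.0601/0.2500 = 0.2402
Terminal stock prices: S_uu = 79.2, S_ud = 62.7, S_dd = 49.64
Terminal payoffs (K − S): max(-9.2, 0) = 0, max(7.3, 0) = 7.3, max(20.36, 0) = 20.36
Node u (S = 66): V_u = e^(−0.03)·[0.2402·0.0000 + 0.7598·7.3000] = 5.3826
Node d (S = 52.25): V_d = e^(−0.03)·[0.2402·7.3000 + 0.7598·20.3625] = 16.7158
Node 0 (S = 55): V_0 = e^(−0.03)·[0.2402·5.3826 + 0.7598·16.7158] = 13.5800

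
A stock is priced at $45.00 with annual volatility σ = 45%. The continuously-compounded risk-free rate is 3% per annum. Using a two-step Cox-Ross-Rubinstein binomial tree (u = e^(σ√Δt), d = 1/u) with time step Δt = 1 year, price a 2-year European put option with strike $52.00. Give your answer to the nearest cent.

$13.82

CRR parameters: u = e^(σ√Δt) = e^(0.45·√1) = 1.5683, d = 1/u = 0.6376
Per-period rate: rΔt = 0.03·1 = 0.03, so R = e^0.03 = 1.0305
Risk-neutral probability p = (e^0.03 − 0.6376)/(1.5683 − 0.6376) = 0.3928/0.9307 = 0.4221
Terminal stock prices: S_uu = 110.7, S_ud = 45, S_dd = 18.3
Terminal payoffs (K − S): max(-58.68, 0) = 0, max(7, 0) = 7, max(33.7, 0) = 33.7
Node u (S = 70.57): V_u = e^(−0.03)·[0.4221·0.0000 + 0.5779·7.0000] = 3.9259
Node d (S = 28.69): V_d = e^(−0.03)·[0.4221·7.0000 + 0.5779·33.7044] = 21.7699
Node 0 (S = 45): V_0 = e^(−0.03)·[0.4221·3.9259 + 0.5779·21.7699] = 13.8174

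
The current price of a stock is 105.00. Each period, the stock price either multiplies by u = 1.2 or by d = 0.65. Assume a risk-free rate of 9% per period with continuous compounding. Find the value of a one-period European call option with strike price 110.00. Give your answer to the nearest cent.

11.81

Risk-neutral probability p = (e^0.09 − 0.65)/(1.2 − 0.65) = 0.4442/0.5500 = 0.8076
Terminal stock prices: S_u = 126, S_d = 68.25
Terminal payoffs (S − K): max(16, 0) = 16, max(-41.75, 0) = 0
Node 0 (S = 105): V_0 = e^(−0.09)·[0.8076·16.0000 + 0.1924·0.0000] = 11.8093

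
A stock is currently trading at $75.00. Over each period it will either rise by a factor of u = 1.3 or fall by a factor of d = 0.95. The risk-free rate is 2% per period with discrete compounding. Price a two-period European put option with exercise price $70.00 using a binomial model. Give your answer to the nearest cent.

Risk-neutral probability p = (1 + 0.02 − 0.95)/(1.3 − 0.95) = 0.0700/0.3500 = 0.2000
Terminal stock prices: S_uu = 126.8, S_ud = 92.62, S_dd = 67.69
Terminal payoffs (K − S): max(-56.75, 0) = 0, max(-22.62, 0) = 0, max(2.312, 0) = 2.312
Node u (S = 97.5): V_u = 1/1.02·[0.2000·0.0000 + 0.8000·0.0000] = 0.0000
Node d (S = 71.25): V_d = 1/1.02·[0.2000·0.0000 + 0.8000·2.3125] = 1.8137
Node 0 (S = 75): V_0 = 1/1.02·[0.2000·0.0000 + 0.8000·1.8137] = 1.4225

$1.42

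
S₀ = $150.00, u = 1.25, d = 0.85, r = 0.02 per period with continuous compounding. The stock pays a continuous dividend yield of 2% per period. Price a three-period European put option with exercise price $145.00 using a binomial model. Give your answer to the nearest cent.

$16.10

Per-period risk-free factor R = e^0.02 = 1.0202; dividend-adjusted growth = e^(0.02−0.02) = 1.0000.
Risk-neutral probability p = (1.0000 − 0.85)/(1.25 − 0.85) = 0.1500/0.4000 = 0.3750
Terminal stock prices: S_uuu = 293, S_uud = 199.2, S_udd = 135.5, S_ddd = 92.12
Terminal payoffs (K − S): max(-148, 0) = 0, max(-54.22, 0) = 0, max(9.531, 0) = 9.531, max(52.88, 0) = 52.88
Node uu (S = 234.4): V_uu = e^(−0.02)·[0.3750·0.0000 + 0.6250·0.0000] = 0.0000
Node ud (S = 159.4): V_ud = e^(−0.02)·[0.3750·0.0000 + 0.6250·9.5313] = 5.8391
Node dd (S = 108.4): V_dd = e^(−0.02)·[0.3750·9.5313 + 0.6250·52.8813] = 35.8998
Node u (S = 187.5): V_u = e^(−0.02)·[0.3750·0.0000 + 0.6250·5.8391] = 3.5772
Node d (S = 127.5): V_d = e^(−0.02)·[0.3750·5.8391 + 0.6250·35.8998] = 24.1394
Node 0 (S = 150): V_0 = e^(−0.02)·[0.3750·3.5772 + 0.6250·24.1394] = 16.1032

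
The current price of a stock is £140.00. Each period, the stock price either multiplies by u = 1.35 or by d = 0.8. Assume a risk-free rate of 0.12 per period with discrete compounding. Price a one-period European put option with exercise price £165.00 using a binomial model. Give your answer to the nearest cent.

Risk-neutral probability p = (1 + 0.12 − 0.8)/(1.35 − 0.8) = 0.3200/0.5500 = 0.5818
Terminal stock prices: S_u = 189, S_d = 112
Terminal payoffs (K − S): max(-24, 0) = 0, max(53, 0) = 53
Node 0 (S = 140): V_0 = 1/1.12·[0.5818·0.0000 + 0.4182·53.0000] = 19.7890

£19.79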